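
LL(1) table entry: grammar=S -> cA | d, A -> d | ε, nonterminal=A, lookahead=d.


For [A, d]: 'd' ∈ FIRST(d)
Entry: A -> d


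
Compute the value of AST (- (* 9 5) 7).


Evaluate inner: (* 9 5) = 45
Evaluate root: (- 45 7) = 38
Result: 38


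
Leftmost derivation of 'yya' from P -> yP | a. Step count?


Derivation: P => yP => yyP => yya
Steps: 3


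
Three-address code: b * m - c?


Break into single-operator statements:
t1 = b * m
t2 = t1 - c


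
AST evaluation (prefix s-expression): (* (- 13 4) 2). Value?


Evaluate inner: (- 13 4) = 9
Evaluate root: (* 9 2) = 18
Result: 18


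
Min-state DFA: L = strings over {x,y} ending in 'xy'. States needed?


Track the longest suffix of input matching a prefix of 'xy': 3 classes (prefixes of length 0..2)
Minimal DFA: 3 states


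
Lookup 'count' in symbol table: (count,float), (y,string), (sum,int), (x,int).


Lookup 'count' → type float


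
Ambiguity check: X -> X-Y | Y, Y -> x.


precedence layered via separate nonterminal Y: deterministic
Unambiguous


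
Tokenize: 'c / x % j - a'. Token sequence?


Scan left to right, longest-match per lexeme
Tokens: ID(c), OP(/), ID(x), OP(%), ID(j), OP(-), ID(a)


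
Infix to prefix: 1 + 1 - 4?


left-to-right (same/higher precedence on left): tree is (- (+ 1 1) 4)
Prefix: - + 1 1 4


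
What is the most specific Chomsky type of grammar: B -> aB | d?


Right-linear: every RHS is a terminal or a terminal followed by one nonterminal
Classification: Type 3 (Regular)


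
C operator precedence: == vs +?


'+' is additive (level 9); '==' is equality (level 6)
Higher level binds tighter
'+' has higher precedence than '=='


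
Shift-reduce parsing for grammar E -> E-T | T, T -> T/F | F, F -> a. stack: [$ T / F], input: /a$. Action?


handle 'T/F' on top
Action: reduce (T -> T/F)


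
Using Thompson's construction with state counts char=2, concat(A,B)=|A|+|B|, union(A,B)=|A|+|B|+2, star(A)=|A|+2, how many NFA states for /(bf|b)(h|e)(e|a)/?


Syntax tree has 7 char leaf(s), 3 union(s), 0 star(s)
chars contribute 7×2 = 14; each union adds +2; each star adds +2
Total: 14 + 6 + 0 = 20 states


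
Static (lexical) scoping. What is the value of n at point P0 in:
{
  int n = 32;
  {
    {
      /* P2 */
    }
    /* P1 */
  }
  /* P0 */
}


n declared in the same block as P0
n = 32


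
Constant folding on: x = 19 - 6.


19 - 6 = 13 at compile time
Optimized: x = 13


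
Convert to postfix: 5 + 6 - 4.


Left to right (same or higher precedence on left)
Postfix: 5 6 + 4 -


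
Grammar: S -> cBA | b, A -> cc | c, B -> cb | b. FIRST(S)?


Per alternative of S: FIRST(cBA) = {c}; FIRST(b) = {b}
FIRST(S) = {b, c}


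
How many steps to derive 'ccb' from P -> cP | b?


Derivation: P => cP => ccP => ccb
Steps: 3


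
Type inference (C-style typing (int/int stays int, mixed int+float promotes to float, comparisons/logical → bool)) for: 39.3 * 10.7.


Operand types: float * float
Rule: mixed int/float promotes to float; int/int stays int
Result type: float


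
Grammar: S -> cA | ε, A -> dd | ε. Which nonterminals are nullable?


A nonterminal is nullable iff some alternative derives ε (directly, or every symbol in it is nullable)
Nullable: {A, S}


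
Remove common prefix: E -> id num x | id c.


Common prefix: 'id'
Factored: E -> id E', E' -> num x | c


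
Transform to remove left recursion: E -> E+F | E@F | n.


Left-recursive alternatives: E+F, E@F; non-recursive: n
Introduce E': E -> nE', E' -> +FE' | @FE' | ε


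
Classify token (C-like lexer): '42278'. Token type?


Pattern: digits only
Type: INTEGER_LITERAL


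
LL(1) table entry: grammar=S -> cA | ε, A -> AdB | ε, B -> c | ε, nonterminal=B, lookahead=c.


For [B, c]: 'c' ∈ FIRST(c)
Entry: B -> c


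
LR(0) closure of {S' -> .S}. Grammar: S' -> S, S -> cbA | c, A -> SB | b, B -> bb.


Start: S' -> .S
For each item with dot before a nonterminal B, add B -> .γ for every B-production
Closure: [S' -> .S, S -> .cbA, S -> .c]


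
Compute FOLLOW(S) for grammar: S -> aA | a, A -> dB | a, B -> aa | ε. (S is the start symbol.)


$ ∈ FOLLOW(S). For each A -> αBβ: add FIRST(β)\{ε} to FOLLOW(B); if β nullable, add FOLLOW(A).
FOLLOW(S) = {$}


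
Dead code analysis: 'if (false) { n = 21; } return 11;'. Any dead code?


condition is constant false, so the whole block is unreachable
Dead: 'if (false) { n = 21; }'


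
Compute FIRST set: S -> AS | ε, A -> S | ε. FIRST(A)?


Per alternative of A: FIRST(S) = {ε}; FIRST(ε) = {ε}
FIRST(A) = {ε}


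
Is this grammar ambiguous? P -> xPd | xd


balanced x^n…d^n: each string has a unique parse
Unambiguous


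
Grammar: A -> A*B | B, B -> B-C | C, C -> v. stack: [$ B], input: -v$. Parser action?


shift '-' to continue B -> B-C
Action: shift


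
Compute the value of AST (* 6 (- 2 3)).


Evaluate inner: (- 2 3) = -1
Evaluate root: (* 6 -1) = -6
Result: -6


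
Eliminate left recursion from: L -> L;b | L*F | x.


Left-recursive alternatives: L;b, L*F; non-recursive: x
Introduce L': L -> xL', L' -> ;bL' | *FL' | ε


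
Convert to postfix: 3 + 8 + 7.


Left to right (same or higher precedence on left)
Postfix: 3 8 + 7 +


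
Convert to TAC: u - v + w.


Break into single-operator statements:
t1 = u - v
t2 = t1 + w


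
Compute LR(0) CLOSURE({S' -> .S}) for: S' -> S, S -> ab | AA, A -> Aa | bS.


Start: S' -> .S
For each item with dot before a nonterminal B, add B -> .γ for every B-production
Closure: [S' -> .S, S -> .ab, S -> .AA, A -> .Aa, A -> .bS]


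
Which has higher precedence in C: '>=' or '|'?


'>=' is relational (level 7); '|' is bitwise OR (level 3)
Higher level binds tighter
'>=' has higher precedence than '|'


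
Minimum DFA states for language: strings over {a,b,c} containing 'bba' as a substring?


KMP-style automaton: 3 progress states + 1 absorbing accept = 4
Minimal DFA: 4 states


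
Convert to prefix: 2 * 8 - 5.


left-to-right (same/higher precedence on left): tree is (- (* 2 8) 5)
Prefix: - * 2 8 5


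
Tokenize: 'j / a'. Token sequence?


Scan left to right, longest-match per lexeme
Tokens: ID(j), OP(/), ID(a)


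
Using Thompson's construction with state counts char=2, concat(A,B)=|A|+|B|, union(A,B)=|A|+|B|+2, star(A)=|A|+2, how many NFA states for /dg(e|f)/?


Syntax tree has 4 char leaf(s), 1 union(s), 0 star(s)
chars contribute 4×2 = 8; each union adds +2; each star adds +2
Total: 8 + 2 + 0 = 10 states


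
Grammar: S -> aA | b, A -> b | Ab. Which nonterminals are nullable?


A nonterminal is nullable iff some alternative derives ε (directly, or every symbol in it is nullable)
Nullable: {}


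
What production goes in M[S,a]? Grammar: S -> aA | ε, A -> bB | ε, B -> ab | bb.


For [S, a]: 'a' ∈ FIRST(aA)
Entry: S -> aA


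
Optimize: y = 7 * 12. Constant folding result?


7 * 12 = 84 at compile time
Optimized: y = 84


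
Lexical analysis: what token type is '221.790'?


Pattern: digits with a decimal point
Type: FLOAT_LITERAL


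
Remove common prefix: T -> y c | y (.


Common prefix: 'y'
Factored: T -> y T', T' -> c | (


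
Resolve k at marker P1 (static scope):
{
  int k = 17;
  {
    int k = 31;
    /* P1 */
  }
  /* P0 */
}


k declared in the same block as P1
k = 31


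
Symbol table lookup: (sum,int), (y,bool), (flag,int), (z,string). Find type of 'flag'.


Lookup 'flag' → type int


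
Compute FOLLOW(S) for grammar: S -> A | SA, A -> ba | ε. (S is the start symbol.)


$ ∈ FOLLOW(S). For each A -> αBβ: add FIRST(β)\{ε} to FOLLOW(B); if β nullable, add FOLLOW(A).
FOLLOW(S) = {$, b}


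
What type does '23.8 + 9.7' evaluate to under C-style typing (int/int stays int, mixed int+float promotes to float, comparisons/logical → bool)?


Operand types: float + float
Rule: mixed int/float promotes to float; int/int stays int
Result type: float


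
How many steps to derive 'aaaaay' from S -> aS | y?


Derivation: S => aS => aaS => aaaS => aaaaS => aaaaaS => aaaaay
Steps: 6


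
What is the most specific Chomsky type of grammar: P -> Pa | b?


Left-linear: every RHS is a terminal or one nonterminal followed by a terminal
Classification: Type 3 (Regular)


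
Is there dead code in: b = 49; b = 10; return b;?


first assignment to b is overwritten before any read
Dead: 'b = 49'


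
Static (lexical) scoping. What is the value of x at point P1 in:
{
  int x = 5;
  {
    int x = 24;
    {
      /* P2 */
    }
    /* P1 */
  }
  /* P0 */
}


x declared in the same block as P1
x = 24


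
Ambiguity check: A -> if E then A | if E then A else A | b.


dangling else: 'if E then if E then b else b' parses two ways
Ambiguous


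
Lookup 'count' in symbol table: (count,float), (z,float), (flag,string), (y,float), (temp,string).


Lookup 'count' → type float


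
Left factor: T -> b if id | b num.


Common prefix: 'b'
Factored: T -> b T', T' -> if id | num


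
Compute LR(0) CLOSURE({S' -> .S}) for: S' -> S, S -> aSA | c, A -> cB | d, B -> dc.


Start: S' -> .S
For each item with dot before a nonterminal B, add B -> .γ for every B-production
Closure: [S' -> .S, S -> .aSA, S -> .c]


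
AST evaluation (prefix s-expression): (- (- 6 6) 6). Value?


Evaluate inner: (- 6 6) = 0
Evaluate root: (- 0 6) = -6
Result: -6


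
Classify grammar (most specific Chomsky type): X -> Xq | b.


Left-linear: every RHS is a terminal or one nonterminal followed by a terminal
Classification: Type 3 (Regular)


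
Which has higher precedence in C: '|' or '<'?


'<' is relational (level 7); '|' is bitwise OR (level 3)
Higher level binds tighter
'<' has higher precedence than '|'


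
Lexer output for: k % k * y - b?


Scan left to right, longest-match per lexeme
Tokens: ID(k), OP(%), ID(k), OP(*), ID(y), OP(-), ID(b)


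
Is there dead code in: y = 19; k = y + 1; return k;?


y is read by k's definition; k is returned
No dead code


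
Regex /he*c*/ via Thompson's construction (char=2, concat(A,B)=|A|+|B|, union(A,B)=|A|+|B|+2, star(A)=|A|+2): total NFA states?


Syntax tree has 3 char leaf(s), 0 union(s), 2 star(s)
chars contribute 3×2 = 6; each union adds +2; each star adds +2
Total: 6 + 0 + 4 = 10 states


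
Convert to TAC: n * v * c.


Break into single-operator statements:
t1 = n * v
t2 = t1 * c


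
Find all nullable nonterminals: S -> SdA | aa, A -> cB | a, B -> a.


A nonterminal is nullable iff some alternative derives ε (directly, or every symbol in it is nullable)
Nullable: {}


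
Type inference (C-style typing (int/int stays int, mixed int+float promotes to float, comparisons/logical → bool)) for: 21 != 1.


Operand types: int != int
Rule: comparison yields bool
Result type: bool


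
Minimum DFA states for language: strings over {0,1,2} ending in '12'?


Track the longest suffix of input matching a prefix of '12': 3 classes (prefixes of length 0..2)
Minimal DFA: 3 states


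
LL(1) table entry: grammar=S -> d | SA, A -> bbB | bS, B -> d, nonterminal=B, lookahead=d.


For [B, d]: 'd' ∈ FIRST(d)
Entry: B -> d


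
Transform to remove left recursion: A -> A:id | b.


Left-recursive alternatives: A:id; non-recursive: b
Introduce A': A -> bA', A' -> :idA' | ε


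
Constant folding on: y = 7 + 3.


7 + 3 = 10 at compile time
Optimized: y = 10


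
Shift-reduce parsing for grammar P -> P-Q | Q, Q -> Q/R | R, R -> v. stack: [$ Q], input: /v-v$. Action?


shift '/' to continue Q -> Q/R
Action: shift


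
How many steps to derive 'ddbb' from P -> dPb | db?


Derivation: P => dPb => ddbb
Steps: 2


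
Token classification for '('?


Pattern: delimiter/punctuation
Type: PUNCTUATION


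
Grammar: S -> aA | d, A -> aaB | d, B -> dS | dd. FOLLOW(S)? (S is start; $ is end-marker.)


$ ∈ FOLLOW(S). For each A -> αBβ: add FIRST(β)\{ε} to FOLLOW(B); if β nullable, add FOLLOW(A).
FOLLOW(S) = {$}


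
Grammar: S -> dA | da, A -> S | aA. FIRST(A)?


Per alternative of A: FIRST(S) = {d}; FIRST(aA) = {a}
FIRST(A) = {a, d}


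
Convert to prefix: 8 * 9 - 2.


left-to-right (same/higher precedence on left): tree is (- (* 8 9) 2)
Prefix: - * 8 9 2


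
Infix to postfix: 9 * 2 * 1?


Left to right (same or higher precedence on left)
Postfix: 9 2 * 1 *


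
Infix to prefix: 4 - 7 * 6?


'*' binds tighter: tree is (- 4 (* 7 6))
Prefix: - 4 * 7 6


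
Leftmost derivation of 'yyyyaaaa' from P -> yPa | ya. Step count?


Derivation: P => yPa => yyPaa => yyyPaaa => yyyyaaaa
Steps: 4


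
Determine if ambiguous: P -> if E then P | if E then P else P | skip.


dangling else: 'if E then if E then skip else skip' parses two ways
Ambiguous


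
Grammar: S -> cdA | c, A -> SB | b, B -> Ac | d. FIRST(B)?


Per alternative of B: FIRST(Ac) = {b, c}; FIRST(d) = {d}
FIRST(B) = {b, c, d}


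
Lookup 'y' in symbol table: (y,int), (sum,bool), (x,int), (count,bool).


Lookup 'y' → type int


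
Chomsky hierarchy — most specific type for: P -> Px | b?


Left-linear: every RHS is a terminal or one nonterminal followed by a terminal
Classification: Type 3 (Regular)


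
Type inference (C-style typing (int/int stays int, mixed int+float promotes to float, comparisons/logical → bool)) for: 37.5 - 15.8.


Operand types: float - float
Rule: mixed int/float promotes to float; int/int stays int
Result type: float


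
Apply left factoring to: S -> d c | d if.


Common prefix: 'd'
Factored: S -> d S', S' -> c | if


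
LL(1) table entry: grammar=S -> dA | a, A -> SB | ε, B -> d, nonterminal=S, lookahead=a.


For [S, a]: 'a' ∈ FIRST(a)
Entry: S -> a


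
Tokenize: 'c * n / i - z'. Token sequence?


Scan left to right, longest-match per lexeme
Tokens: ID(c), OP(*), ID(n), OP(/), ID(i), OP(-), ID(z)


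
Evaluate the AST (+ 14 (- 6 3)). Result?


Evaluate inner: (- 6 3) = 3
Evaluate root: (+ 14 3) = 17
Result: 17


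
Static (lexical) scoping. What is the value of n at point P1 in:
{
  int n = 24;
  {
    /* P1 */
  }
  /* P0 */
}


P1's block does not declare n; resolves to the enclosing declaration at depth 0
n = 24


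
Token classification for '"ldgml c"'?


Pattern: double-quoted sequence
Type: STRING_LITERAL


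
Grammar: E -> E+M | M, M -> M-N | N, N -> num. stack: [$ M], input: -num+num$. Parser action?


shift '-' to continue M -> M-N
Action: shift


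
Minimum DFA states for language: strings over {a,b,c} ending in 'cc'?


Track the longest suffix of input matching a prefix of 'cc': 3 classes (prefixes of length 0..2)
Minimal DFA: 3 states


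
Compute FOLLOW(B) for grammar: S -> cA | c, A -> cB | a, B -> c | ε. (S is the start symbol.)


$ ∈ FOLLOW(S). For each A -> αBβ: add FIRST(β)\{ε} to FOLLOW(B); if β nullable, add FOLLOW(A).
FOLLOW(B) = {$}


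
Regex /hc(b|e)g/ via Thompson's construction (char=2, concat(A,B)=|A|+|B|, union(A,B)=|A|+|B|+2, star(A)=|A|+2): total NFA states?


Syntax tree has 5 char leaf(s), 1 union(s), 0 star(s)
chars contribute 5×2 = 10; each union adds +2; each star adds +2
Total: 10 + 2 + 0 = 12 states


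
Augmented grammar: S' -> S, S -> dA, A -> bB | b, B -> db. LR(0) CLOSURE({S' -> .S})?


Start: S' -> .S
For each item with dot before a nonterminal B, add B -> .γ for every B-production
Closure: [S' -> .S, S -> .dA]


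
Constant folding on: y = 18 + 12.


18 + 12 = 30 at compile time
Optimized: y = 30


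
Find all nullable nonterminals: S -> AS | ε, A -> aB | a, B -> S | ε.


A nonterminal is nullable iff some alternative derives ε (directly, or every symbol in it is nullable)
Nullable: {B, S}


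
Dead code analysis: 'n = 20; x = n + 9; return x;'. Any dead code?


n is read by x's definition; x is returned
No dead code


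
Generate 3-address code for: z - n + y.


Break into single-operator statements:
t1 = z - n
t2 = t1 + y


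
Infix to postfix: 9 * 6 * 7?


Left to right (same or higher precedence on left)
Postfix: 9 6 * 7 *


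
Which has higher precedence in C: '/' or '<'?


'/' is multiplicative (level 10); '<' is relational (level 7)
Higher level binds tighter
'/' has higher precedence than '<'


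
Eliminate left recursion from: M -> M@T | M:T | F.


Left-recursive alternatives: M@T, M:T; non-recursive: F
Introduce M': M -> FM', M' -> @TM' | :TM' | ε


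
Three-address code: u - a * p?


Break into single-operator statements:
t1 = a * p
t2 = u - t1


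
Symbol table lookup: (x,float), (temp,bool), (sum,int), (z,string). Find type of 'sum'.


Lookup 'sum' → type int


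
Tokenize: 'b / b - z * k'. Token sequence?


Scan left to right, longest-match per lexeme
Tokens: ID(b), OP(/), ID(b), OP(-), ID(z), OP(*), ID(k)


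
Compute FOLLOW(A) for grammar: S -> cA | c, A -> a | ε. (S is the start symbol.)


$ ∈ FOLLOW(S). For each A -> αBβ: add FIRST(β)\{ε} to FOLLOW(B); if β nullable, add FOLLOW(A).
FOLLOW(A) = {$}


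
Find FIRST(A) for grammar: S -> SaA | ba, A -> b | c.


Per alternative of A: FIRST(b) = {b}; FIRST(c) = {c}
FIRST(A) = {b, c}


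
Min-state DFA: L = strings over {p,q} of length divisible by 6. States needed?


Track length mod 6: states 0..5, accept at 0
Minimal DFA: 6 states


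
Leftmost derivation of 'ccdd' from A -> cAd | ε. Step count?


Derivation: A => cAd => ccAdd => ccdd
Steps: 3


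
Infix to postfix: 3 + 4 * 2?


* has higher precedence, evaluate 4*2 first
Postfix: 3 4 2 * +


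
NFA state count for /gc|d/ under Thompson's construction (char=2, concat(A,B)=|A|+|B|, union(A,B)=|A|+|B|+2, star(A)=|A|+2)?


Syntax tree has 3 char leaf(s), 1 union(s), 0 star(s)
chars contribute 3×2 = 6; each union adds +2; each star adds +2
Total: 6 + 2 + 0 = 8 states


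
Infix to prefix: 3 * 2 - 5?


left-to-right (same/higher precedence on left): tree is (- (* 3 2) 5)
Prefix: - * 3 2 5


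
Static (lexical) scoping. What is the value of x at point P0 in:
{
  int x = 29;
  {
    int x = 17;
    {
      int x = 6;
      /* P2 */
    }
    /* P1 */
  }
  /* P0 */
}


x declared in the same block as P0
x = 29


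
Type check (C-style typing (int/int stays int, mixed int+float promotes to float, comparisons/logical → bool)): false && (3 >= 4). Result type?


Operand types: bool && bool
Rule: logical operators take bool operands and yield bool
Result type: bool


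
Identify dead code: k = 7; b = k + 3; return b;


k is read by b's definition; b is returned
No dead code


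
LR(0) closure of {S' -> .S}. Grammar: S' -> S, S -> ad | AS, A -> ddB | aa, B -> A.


Start: S' -> .S
For each item with dot before a nonterminal B, add B -> .γ for every B-production
Closure: [S' -> .S, S -> .ad, S -> .AS, A -> .ddB, A -> .aa]


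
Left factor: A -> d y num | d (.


Common prefix: 'd'
Factored: A -> d A', A' -> y num | (


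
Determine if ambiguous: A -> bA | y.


right-linear, alternatives start with distinct terminals 'b' vs 'y': unique leftmost derivation
Unambiguous


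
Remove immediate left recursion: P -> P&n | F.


Left-recursive alternatives: P&n; non-recursive: F
Introduce P': P -> FP', P' -> &nP' | ε


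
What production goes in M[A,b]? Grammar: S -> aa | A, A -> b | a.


For [A, b]: 'b' ∈ FIRST(b)
Entry: A -> b


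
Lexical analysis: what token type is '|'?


Pattern: operator symbol
Type: OPERATOR


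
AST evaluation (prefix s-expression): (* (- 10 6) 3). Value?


Evaluate inner: (- 10 6) = 4
Evaluate root: (* 4 3) = 12
Result: 12


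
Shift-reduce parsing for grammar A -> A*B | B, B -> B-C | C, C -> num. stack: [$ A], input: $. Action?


start symbol A on stack, input exhausted
Action: accept


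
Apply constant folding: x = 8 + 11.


8 + 11 = 19 at compile time
Optimized: x = 19


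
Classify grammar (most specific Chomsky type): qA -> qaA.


LHS has context (more than one symbol) and |LHS| ≤ |RHS|
Classification: Type 1 (Context-Sensitive)


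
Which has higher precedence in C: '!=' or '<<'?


'<<' is shift (level 8); '!=' is equality (level 6)
Higher level binds tighter
'<<' has higher precedence than '!='


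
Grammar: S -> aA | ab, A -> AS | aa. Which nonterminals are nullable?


A nonterminal is nullable iff some alternative derives ε (directly, or every symbol in it is nullable)
Nullable: {}


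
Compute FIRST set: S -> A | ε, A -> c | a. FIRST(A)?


Per alternative of A: FIRST(c) = {c}; FIRST(a) = {a}
FIRST(A) = {a, c}


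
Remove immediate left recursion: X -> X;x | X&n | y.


Left-recursive alternatives: X;x, X&n; non-recursive: y
Introduce X': X -> yX', X' -> ;xX' | &nX' | ε


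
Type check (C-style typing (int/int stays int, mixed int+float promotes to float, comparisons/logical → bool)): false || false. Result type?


Operand types: bool || bool
Rule: logical operators take bool operands and yield bool
Result type: bool


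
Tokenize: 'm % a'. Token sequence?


Scan left to right, longest-match per lexeme
Tokens: ID(m), OP(%), ID(a)


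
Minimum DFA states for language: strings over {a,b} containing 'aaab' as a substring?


KMP-style automaton: 4 progress states + 1 absorbing accept = 5
Minimal DFA: 5 states


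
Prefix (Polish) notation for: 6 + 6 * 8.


'*' binds tighter: tree is (+ 6 (* 6 8))
Prefix: + 6 * 6 8


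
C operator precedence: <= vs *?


'*' is multiplicative (level 10); '<=' is relational (level 7)
Higher level binds tighter
'*' has higher precedence than '<='


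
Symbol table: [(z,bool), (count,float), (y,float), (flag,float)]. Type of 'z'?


Lookup 'z' → type bool


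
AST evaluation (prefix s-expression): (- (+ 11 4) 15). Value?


Evaluate inner: (+ 11 4) = 15
Evaluate root: (- 15 15) = 0
Result: 0


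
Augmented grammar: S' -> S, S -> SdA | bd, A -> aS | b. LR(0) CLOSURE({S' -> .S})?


Start: S' -> .S
For each item with dot before a nonterminal B, add B -> .γ for every B-production
Closure: [S' -> .S, S -> .SdA, S -> .bd]


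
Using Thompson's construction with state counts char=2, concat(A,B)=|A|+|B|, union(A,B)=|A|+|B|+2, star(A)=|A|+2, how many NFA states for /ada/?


Syntax tree has 3 char leaf(s), 0 union(s), 0 star(s)
chars contribute 3×2 = 6; each union adds +2; each star adds +2
Total: 6 + 0 + 0 = 6 states


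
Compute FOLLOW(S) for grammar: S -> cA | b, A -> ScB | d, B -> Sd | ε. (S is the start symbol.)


$ ∈ FOLLOW(S). For each A -> αBβ: add FIRST(β)\{ε} to FOLLOW(B); if β nullable, add FOLLOW(A).
FOLLOW(S) = {$, c, d}


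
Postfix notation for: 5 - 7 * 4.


* has higher precedence, evaluate 7*4 first
Postfix: 5 7 4 * -


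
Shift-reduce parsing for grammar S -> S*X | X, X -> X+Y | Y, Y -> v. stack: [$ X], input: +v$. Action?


shift '+' to continue X -> X+Y
Action: shift


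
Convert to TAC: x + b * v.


Break into single-operator statements:
t1 = b * v
t2 = x + t1


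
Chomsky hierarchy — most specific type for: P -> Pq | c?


Left-linear: every RHS is a terminal or one nonterminal followed by a terminal
Classification: Type 3 (Regular)


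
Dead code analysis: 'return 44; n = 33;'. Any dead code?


statement follows a return and is unreachable
Dead: 'n = 33'


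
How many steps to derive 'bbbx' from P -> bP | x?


Derivation: P => bP => bbP => bbbP => bbbx
Steps: 4


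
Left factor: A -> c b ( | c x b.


Common prefix: 'c'
Factored: A -> c A', A' -> b ( | x b


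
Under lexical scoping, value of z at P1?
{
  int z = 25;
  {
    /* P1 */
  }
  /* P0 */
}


P1's block does not declare z; resolves to the enclosing declaration at depth 0
z = 25


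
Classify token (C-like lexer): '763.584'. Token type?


Pattern: digits with a decimal point
Type: FLOAT_LITERAL


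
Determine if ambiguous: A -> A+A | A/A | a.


'a+a/a' has two parse trees (no precedence encoded between + and /)
Ambiguous


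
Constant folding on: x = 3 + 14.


3 + 14 = 17 at compile time
Optimized: x = 17


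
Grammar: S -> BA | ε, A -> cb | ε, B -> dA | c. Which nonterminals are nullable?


A nonterminal is nullable iff some alternative derives ε (directly, or every symbol in it is nullable)
Nullable: {A, S}


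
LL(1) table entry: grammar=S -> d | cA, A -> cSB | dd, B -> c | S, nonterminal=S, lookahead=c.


For [S, c]: 'c' ∈ FIRST(cA)
Entry: S -> cA


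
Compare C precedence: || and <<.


'<<' is shift (level 8); '||' is logical OR (level 1)
Higher level binds tighter
'<<' has higher precedence than '||'


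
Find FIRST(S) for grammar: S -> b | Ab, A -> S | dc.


Per alternative of S: FIRST(b) = {b}; FIRST(Ab) = {b, d}
FIRST(S) = {b, d}


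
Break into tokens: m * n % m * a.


Scan left to right, longest-match per lexeme
Tokens: ID(m), OP(*), ID(n), OP(%), ID(m), OP(*), ID(a)


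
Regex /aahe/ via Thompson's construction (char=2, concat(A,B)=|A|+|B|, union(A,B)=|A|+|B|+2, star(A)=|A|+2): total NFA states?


Syntax tree has 4 char leaf(s), 0 union(s), 0 star(s)
chars contribute 4×2 = 8; each union adds +2; each star adds +2
Total: 8 + 0 + 0 = 8 states


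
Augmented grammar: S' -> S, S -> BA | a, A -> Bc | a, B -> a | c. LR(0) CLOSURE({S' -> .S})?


Start: S' -> .S
For each item with dot before a nonterminal B, add B -> .γ for every B-production
Closure: [S' -> .S, S -> .BA, S -> .a, B -> .a, B -> .c]


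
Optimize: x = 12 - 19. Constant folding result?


12 - 19 = -7 at compile time
Optimized: x = -7


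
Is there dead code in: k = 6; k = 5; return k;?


first assignment to k is overwritten before any read
Dead: 'k = 6'


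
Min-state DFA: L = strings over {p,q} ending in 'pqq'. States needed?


Track the longest suffix of input matching a prefix of 'pqq': 4 classes (prefixes of length 0..3)
Minimal DFA: 4 states


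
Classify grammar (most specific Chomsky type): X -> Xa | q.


Left-linear: every RHS is a terminal or one nonterminal followed by a terminal
Classification: Type 3 (Regular)


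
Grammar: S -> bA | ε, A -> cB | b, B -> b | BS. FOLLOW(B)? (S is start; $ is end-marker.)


$ ∈ FOLLOW(S). For each A -> αBβ: add FIRST(β)\{ε} to FOLLOW(B); if β nullable, add FOLLOW(A).
FOLLOW(B) = {$, b}


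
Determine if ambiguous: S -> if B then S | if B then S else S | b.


dangling else: 'if B then if B then b else b' parses two ways
Ambiguous


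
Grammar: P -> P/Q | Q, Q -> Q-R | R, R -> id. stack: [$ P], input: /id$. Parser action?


shift '/' to continue P -> P/Q
Action: shift


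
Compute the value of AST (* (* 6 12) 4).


Evaluate inner: (* 6 12) = 72
Evaluate root: (* 72 4) = 288
Result: 288


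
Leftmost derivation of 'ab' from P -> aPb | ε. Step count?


Derivation: P => aPb => ab
Steps: 2


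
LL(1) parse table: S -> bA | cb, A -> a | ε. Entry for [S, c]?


For [S, c]: 'c' ∈ FIRST(cb)
Entry: S -> cb


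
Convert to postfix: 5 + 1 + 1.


Left to right (same or higher precedence on left)
Postfix: 5 1 + 1 +


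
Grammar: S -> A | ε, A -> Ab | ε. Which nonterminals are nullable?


A nonterminal is nullable iff some alternative derives ε (directly, or every symbol in it is nullable)
Nullable: {A, S}


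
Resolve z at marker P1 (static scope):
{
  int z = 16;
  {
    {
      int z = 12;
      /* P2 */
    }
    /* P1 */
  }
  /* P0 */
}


P1's block does not declare z; resolves to the enclosing declaration at depth 0
z = 16


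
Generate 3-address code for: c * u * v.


Break into single-operator statements:
t1 = c * u
t2 = t1 * v


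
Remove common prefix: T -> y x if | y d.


Common prefix: 'y'
Factored: T -> y T', T' -> x if | d


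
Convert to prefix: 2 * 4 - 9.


left-to-right (same/higher precedence on left): tree is (- (* 2 4) 9)
Prefix: - * 2 4 9


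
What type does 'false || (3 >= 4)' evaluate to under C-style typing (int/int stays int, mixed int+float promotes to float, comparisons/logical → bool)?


Operand types: bool || bool
Rule: logical operators take bool operands and yield bool
Result type: bool


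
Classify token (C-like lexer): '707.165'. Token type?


Pattern: digits with a decimal point
Type: FLOAT_LITERAL


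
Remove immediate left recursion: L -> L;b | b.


Left-recursive alternatives: L;b; non-recursive: b
Introduce L': L -> bL', L' -> ;bL' | ε


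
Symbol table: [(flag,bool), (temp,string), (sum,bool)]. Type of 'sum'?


Lookup 'sum' → type bool


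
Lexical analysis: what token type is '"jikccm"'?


Pattern: double-quoted sequence
Type: STRING_LITERAL


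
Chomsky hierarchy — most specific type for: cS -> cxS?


LHS has context (more than one symbol) and |LHS| ≤ |RHS|
Classification: Type 1 (Context-Sensitive)


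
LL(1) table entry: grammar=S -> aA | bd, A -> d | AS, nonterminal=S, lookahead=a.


For [S, a]: 'a' ∈ FIRST(aA)
Entry: S -> aA


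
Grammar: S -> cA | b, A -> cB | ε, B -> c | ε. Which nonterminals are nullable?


A nonterminal is nullable iff some alternative derives ε (directly, or every symbol in it is nullable)
Nullable: {A, B}


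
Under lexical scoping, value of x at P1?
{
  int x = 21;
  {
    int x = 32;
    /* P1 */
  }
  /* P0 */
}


x declared in the same block as P1
x = 32


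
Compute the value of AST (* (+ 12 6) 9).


Evaluate inner: (+ 12 6) = 18
Evaluate root: (* 18 9) = 162
Result: 162


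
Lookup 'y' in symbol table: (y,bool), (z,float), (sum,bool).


Lookup 'y' → type bool


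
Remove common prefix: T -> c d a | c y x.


Common prefix: 'c'
Factored: T -> c T', T' -> d a | y x


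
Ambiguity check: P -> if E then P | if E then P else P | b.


dangling else: 'if E then if E then b else b' parses two ways
Ambiguous


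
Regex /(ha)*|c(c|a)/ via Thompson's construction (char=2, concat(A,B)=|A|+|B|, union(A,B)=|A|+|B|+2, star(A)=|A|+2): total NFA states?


Syntax tree has 5 char leaf(s), 2 union(s), 1 star(s)
chars contribute 5×2 = 10; each union adds +2; each star adds +2
Total: 10 + 4 + 2 = 16 states


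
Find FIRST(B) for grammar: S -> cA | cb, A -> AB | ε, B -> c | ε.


Per alternative of B: FIRST(c) = {c}; FIRST(ε) = {ε}
FIRST(B) = {c, ε}


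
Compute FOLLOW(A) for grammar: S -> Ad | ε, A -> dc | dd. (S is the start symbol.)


$ ∈ FOLLOW(S). For each A -> αBβ: add FIRST(β)\{ε} to FOLLOW(B); if β nullable, add FOLLOW(A).
FOLLOW(A) = {d}


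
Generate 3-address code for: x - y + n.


Break into single-operator statements:
t1 = x - y
t2 = t1 + n


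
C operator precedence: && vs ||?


'&&' is logical AND (level 2); '||' is logical OR (level 1)
Higher level binds tighter
'&&' has higher precedence than '||'


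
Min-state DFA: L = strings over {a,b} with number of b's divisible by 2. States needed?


Track (count of b) mod 2: states 0..1, accept at 0
Minimal DFA: 2 states


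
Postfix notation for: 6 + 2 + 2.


Left to right (same or higher precedence on left)
Postfix: 6 2 + 2 +


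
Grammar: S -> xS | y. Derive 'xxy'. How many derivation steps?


Derivation: S => xS => xxS => xxy
Steps: 3


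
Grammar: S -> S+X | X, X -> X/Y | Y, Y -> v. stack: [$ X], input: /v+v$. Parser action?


shift '/' to continue X -> X/Y
Action: shift


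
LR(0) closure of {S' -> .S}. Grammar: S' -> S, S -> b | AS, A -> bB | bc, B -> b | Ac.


Start: S' -> .S
For each item with dot before a nonterminal B, add B -> .γ for every B-production
Closure: [S' -> .S, S -> .b, S -> .AS, A -> .bB, A -> .bc]


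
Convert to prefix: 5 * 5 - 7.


left-to-right (same/higher precedence on left): tree is (- (* 5 5) 7)
Prefix: - * 5 5 7


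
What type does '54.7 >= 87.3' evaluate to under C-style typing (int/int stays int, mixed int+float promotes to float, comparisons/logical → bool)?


Operand types: float >= float
Rule: comparison yields bool
Result type: bool


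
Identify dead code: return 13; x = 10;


statement follows a return and is unreachable
Dead: 'x = 10'


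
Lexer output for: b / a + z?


Scan left to right, longest-match per lexeme
Tokens: ID(b), OP(/), ID(a), OP(+), ID(z)


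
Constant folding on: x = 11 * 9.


11 * 9 = 99 at compile time
Optimized: x = 99


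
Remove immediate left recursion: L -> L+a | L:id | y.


Left-recursive alternatives: L+a, L:id; non-recursive: y
Introduce L': L -> yL', L' -> +aL' | :idL' | ε


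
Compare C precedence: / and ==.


'/' is multiplicative (level 10); '==' is equality (level 6)
Higher level binds tighter
'/' has higher precedence than '=='


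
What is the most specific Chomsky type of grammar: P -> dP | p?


Right-linear: every RHS is a terminal or a terminal followed by one nonterminal
Classification: Type 3 (Regular)


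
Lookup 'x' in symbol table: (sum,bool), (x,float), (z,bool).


Lookup 'x' → type float


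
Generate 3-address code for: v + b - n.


Break into single-operator statements:
t1 = v + b
t2 = t1 - n


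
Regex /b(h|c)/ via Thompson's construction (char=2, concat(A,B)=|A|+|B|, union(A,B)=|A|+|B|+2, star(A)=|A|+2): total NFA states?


Syntax tree has 3 char leaf(s), 1 union(s), 0 star(s)
chars contribute 3×2 = 6; each union adds +2; each star adds +2
Total: 6 + 2 + 0 = 8 states


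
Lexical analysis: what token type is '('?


Pattern: delimiter/punctuation
Type: PUNCTUATION


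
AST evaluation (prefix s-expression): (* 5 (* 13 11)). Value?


Evaluate inner: (* 13 11) = 143
Evaluate root: (* 5 143) = 715
Result: 715


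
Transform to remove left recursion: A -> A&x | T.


Left-recursive alternatives: A&x; non-recursive: T
Introduce A': A -> TA', A' -> &xA' | ε


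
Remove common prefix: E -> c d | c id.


Common prefix: 'c'
Factored: E -> c E', E' -> d | id


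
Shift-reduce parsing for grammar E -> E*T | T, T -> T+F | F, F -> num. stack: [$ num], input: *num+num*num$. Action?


'num' on top is the handle for F -> num
Action: reduce (F -> num)


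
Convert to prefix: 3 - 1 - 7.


left-to-right (same/higher precedence on left): tree is (- (- 3 1) 7)
Prefix: - - 3 1 7


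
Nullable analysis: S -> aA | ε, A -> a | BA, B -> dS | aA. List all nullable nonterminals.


A nonterminal is nullable iff some alternative derives ε (directly, or every symbol in it is nullable)
Nullable: {S}


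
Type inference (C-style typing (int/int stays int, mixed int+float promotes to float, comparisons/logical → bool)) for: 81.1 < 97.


Operand types: float < int
Rule: comparison yields bool
Result type: bool


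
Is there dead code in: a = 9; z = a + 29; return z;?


a is read by z's definition; z is returned
No dead code


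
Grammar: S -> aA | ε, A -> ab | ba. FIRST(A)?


Per alternative of A: FIRST(ab) = {a}; FIRST(ba) = {b}
FIRST(A) = {a, b}


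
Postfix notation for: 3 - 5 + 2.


Left to right (same or higher precedence on left)
Postfix: 3 5 - 2 +


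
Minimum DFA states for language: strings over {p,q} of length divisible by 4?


Track length mod 4: states 0..3, accept at 0
Minimal DFA: 4 states


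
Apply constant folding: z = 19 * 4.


19 * 4 = 76 at compile time
Optimized: z = 76


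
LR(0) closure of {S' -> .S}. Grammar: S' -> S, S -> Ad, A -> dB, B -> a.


Start: S' -> .S
For each item with dot before a nonterminal B, add B -> .γ for every B-production
Closure: [S' -> .S, S -> .Ad, A -> .dB]


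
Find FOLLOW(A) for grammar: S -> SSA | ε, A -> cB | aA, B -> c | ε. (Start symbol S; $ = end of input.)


$ ∈ FOLLOW(S). For each A -> αBβ: add FIRST(β)\{ε} to FOLLOW(B); if β nullable, add FOLLOW(A).
FOLLOW(A) = {$, a, c}


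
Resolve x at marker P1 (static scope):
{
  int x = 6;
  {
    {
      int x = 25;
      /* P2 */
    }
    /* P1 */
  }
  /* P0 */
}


P1's block does not declare x; resolves to the enclosing declaration at depth 0
x = 6


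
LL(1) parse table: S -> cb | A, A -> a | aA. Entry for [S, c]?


For [S, c]: 'c' ∈ FIRST(cb)
Entry: S -> cb


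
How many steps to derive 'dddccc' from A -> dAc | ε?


Derivation: A => dAc => ddAcc => dddAccc => dddccc
Steps: 4


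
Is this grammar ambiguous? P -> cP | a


right-linear, alternatives start with distinct terminals 'c' vs 'a': unique leftmost derivation
Unambiguous


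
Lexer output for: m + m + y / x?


Scan left to right, longest-match per lexeme
Tokens: ID(m), OP(+), ID(m), OP(+), ID(y), OP(/), ID(x)


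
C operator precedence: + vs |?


'+' is additive (level 9); '|' is bitwise OR (level 3)
Higher level binds tighter
'+' has higher precedence than '|'


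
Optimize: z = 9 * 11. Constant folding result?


9 * 11 = 99 at compile time
Optimized: z = 99


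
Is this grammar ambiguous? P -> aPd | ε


balanced a^n…d^n: each string has a unique parse
Unambiguous


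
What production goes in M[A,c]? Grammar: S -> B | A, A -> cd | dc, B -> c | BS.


For [A, c]: 'c' ∈ FIRST(cd)
Entry: A -> cd


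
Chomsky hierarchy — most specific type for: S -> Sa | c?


Left-linear: every RHS is a terminal or one nonterminal followed by a terminal
Classification: Type 3 (Regular)


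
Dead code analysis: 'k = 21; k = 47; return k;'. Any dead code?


first assignment to k is overwritten before any read
Dead: 'k = 21'


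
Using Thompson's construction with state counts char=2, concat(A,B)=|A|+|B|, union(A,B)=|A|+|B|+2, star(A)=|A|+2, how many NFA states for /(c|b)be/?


Syntax tree has 4 char leaf(s), 1 union(s), 0 star(s)
chars contribute 4×2 = 8; each union adds +2; each star adds +2
Total: 8 + 2 + 0 = 10 states


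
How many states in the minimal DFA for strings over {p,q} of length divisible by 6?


Track length mod 6: states 0..5, accept at 0
Minimal DFA: 6 states


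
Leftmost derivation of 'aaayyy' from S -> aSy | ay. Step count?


Derivation: S => aSy => aaSyy => aaayyy
Steps: 3


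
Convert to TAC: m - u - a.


Break into single-operator statements:
t1 = m - u
t2 = t1 - a


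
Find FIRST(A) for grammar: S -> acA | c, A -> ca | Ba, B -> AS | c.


Per alternative of A: FIRST(ca) = {c}; FIRST(Ba) = {c}
FIRST(A) = {c}


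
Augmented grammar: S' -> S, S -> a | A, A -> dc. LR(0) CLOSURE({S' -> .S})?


Start: S' -> .S
For each item with dot before a nonterminal B, add B -> .γ for every B-production
Closure: [S' -> .S, S -> .a, S -> .A, A -> .dc]


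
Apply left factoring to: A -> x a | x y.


Common prefix: 'x'
Factored: A -> x A', A' -> a | y


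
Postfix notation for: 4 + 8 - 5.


Left to right (same or higher precedence on left)
Postfix: 4 8 + 5 -


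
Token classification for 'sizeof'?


Pattern: reserved word
Type: KEYWORD


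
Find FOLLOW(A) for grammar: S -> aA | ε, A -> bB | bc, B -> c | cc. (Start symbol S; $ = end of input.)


$ ∈ FOLLOW(S). For each A -> αBβ: add FIRST(β)\{ε} to FOLLOW(B); if β nullable, add FOLLOW(A).
FOLLOW(A) = {$}


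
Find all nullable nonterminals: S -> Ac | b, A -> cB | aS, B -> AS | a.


A nonterminal is nullable iff some alternative derives ε (directly, or every symbol in it is nullable)
Nullable: {}


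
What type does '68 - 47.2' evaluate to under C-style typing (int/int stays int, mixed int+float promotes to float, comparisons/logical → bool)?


Operand types: int - float
Rule: mixed int/float promotes to float; int/int stays int
Result type: float
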